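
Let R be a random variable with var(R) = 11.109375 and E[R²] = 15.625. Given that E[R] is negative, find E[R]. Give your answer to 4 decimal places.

-2.1250

(E[R])² = E[R²] − var(R) = 15.625 − 11.109375 = 4.515625
E[R] = −√4.515625 = -2.125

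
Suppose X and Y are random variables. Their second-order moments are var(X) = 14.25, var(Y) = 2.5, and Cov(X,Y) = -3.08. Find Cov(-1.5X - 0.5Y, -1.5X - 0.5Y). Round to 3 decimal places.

Cov(-1.5X - 0.5Y, -1.5X - 0.5Y) = (-1.5)(-1.5)var(X) + (-0.5)(-0.5)var(Y) + [(-1.5)(-0.5) + (-0.5)(-1.5)]Cov(X,Y)
= 2.25·14.25 + 0.25·2.5 + 1.5·-3.08 = 28.0675

28.068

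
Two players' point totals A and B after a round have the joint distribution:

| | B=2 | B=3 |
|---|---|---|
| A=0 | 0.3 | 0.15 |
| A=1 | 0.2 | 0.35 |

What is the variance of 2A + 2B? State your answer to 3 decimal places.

E[A] = 0.55,  E[B] = 2.5,  E[AB] = 1.45
var(A) = 0.55 − (0.55)² = 0.2475;  var(B) = 6.5 − (2.5)² = 0.25
cov(A,B) = 1.45 − (0.55)(2.5) = 0.075
var(2A + 2B) = (2)²·0.2475 + (2)²·0.25 + 2·(2)·(2)·0.075 = 2.59

2.590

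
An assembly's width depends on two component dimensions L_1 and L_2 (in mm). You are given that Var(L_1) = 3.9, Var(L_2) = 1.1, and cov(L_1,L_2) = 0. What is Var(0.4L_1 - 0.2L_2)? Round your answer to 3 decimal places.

0.668

Var(0.4L_1 - 0.2L_2) = (0.4)²·Var(L_1) + (-0.2)²·Var(L_2) + 2·(0.4)·(-0.2)·cov(L_1,L_2)
= 0.16·3.9 + 0.04·1.1 + -0.16·0 = 0.668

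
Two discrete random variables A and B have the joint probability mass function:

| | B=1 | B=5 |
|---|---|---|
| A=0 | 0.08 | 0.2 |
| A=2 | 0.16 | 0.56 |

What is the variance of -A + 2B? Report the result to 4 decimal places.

12.0704

E[A] = 1.44,  E[B] = 4.04,  E[AB] = 5.92
Var(A) = 2.88 − (1.44)² = 0.8064;  Var(B) = 19.24 − (4.04)² = 2.9184
cov(A,B) = 5.92 − (1.44)(4.04) = 0.1024
Var(-A + 2B) = (-1)²·0.8064 + (2)²·2.9184 + 2·(-1)·(2)·0.1024 = 12.0704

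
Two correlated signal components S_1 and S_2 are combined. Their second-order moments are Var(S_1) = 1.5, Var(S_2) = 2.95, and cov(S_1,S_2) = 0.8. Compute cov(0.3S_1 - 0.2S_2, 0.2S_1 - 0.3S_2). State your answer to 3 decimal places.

0.163

cov(0.3S_1 - 0.2S_2, 0.2S_1 - 0.3S_2) = (0.3)(0.2)Var(S_1) + (-0.2)(-0.3)Var(S_2) + [(0.3)(-0.3) + (-0.2)(0.2)]cov(S_1,S_2)
= 0.06·1.5 + 0.06·2.95 + -0.13·0.8 = 0.163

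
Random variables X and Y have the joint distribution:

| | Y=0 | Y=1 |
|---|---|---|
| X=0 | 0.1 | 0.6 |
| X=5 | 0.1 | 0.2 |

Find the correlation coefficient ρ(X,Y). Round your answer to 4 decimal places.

-0.2182

E[X] = 1.5,  E[Y] = 0.8
E[XY] = 1
Cov(X,Y) = E[XY] − E[X]E[Y] = 1 − (1.5)(0.8) = -0.2
Var(X) = 5.25,  Var(Y) = 0.16
ρ = -0.2 / √(5.25·0.16) ≈ -0.2182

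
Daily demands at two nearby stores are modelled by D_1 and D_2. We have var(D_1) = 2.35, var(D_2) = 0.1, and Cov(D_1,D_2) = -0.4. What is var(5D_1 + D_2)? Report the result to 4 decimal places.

var(5D_1 + D_2) = (5)²·var(D_1) + (1)²·var(D_2) + 2·(5)·(1)·Cov(D_1,D_2)
= 25·2.35 + 1·0.1 + 10·-0.4 = 54.85

54.8500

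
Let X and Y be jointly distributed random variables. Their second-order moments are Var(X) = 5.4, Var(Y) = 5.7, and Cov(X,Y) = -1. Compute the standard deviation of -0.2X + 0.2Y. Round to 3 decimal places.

Var(-0.2X + 0.2Y) = (-0.2)²·Var(X) + (0.2)²·Var(Y) + 2·(-0.2)·(0.2)·Cov(X,Y)
= 0.04·5.4 + 0.04·5.7 + -0.08·-1 = 0.524
sd(-0.2X + 0.2Y) = √0.524 ≈ 0.724

0.724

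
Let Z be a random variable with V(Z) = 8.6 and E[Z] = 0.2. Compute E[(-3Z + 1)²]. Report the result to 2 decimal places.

77.56

E[-3Z + 1] = -3·0.2 + 1 = 0.4
V(-3Z + 1) = (-3)²·8.6 = 77.4
E[(-3Z + 1)²] = V((-3Z + 1)) + (E[(-3Z + 1)])² = 77.4 + (0.4)² = 77.56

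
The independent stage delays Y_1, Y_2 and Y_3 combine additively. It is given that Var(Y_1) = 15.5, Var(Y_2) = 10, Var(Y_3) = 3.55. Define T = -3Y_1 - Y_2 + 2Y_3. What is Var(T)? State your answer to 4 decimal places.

By independence, Var(T) = (-3)²Var(Y_1) + (-1)²Var(Y_2) + (2)²Var(Y_3)
= (-3)²·15.5 + (-1)²·10 + (2)²·3.55 = 163.7

163.7000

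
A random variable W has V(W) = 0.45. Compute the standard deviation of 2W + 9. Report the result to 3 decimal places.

V(2W + 9) = (2)²·0.45 = 1.8
sd(2W + 9) = √1.8 ≈ 1.342

1.342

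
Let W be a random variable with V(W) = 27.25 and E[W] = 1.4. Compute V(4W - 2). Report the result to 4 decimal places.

436.0000

V(4W - 2) = (4)²·V(W) = 16·27.25 = 436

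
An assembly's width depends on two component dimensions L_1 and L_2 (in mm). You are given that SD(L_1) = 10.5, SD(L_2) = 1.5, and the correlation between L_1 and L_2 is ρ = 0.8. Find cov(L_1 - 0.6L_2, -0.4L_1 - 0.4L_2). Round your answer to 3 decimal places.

V(L_1) = (10.5)² = 110.25;  V(L_2) = (1.5)² = 2.25
cov(L_1,L_2) = ρ·SD(L_1)·SD(L_2) = 0.8·10.5·1.5 = 12.6
cov(L_1 - 0.6L_2, -0.4L_1 - 0.4L_2) = (1)(-0.4)V(L_1) + (-0.6)(-0.4)V(L_2) + [(1)(-0.4) + (-0.6)(-0.4)]cov(L_1,L_2)
= -0.4·110.25 + 0.24·2.25 + -0.16·12.6 = -45.576

-45.576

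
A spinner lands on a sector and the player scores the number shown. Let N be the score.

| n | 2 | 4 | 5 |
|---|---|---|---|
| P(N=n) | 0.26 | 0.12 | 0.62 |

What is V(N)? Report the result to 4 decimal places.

E[N] = (2)(0.26) + (4)(0.12) + (5)(0.62) = 4.1
E[N²] = (2)²(0.26) + (4)²(0.12) + (5)²(0.62) = 18.46
V(N) = E[N²] − (E[N])² = 18.46 − (4.1)² = 1.65

1.6500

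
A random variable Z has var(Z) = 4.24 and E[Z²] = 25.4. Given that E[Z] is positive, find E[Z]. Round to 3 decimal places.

4.600

(E[Z])² = E[Z²] − var(Z) = 25.4 − 4.24 = 21.16
E[Z] = √21.16 = 4.6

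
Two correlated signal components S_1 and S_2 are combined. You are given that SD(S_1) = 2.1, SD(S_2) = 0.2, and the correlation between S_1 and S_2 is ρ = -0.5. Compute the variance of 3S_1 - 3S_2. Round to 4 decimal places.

V(S_1) = (2.1)² = 4.41;  V(S_2) = (0.2)² = 0.04
cov(S_1,S_2) = ρ·SD(S_1)·SD(S_2) = -0.5·2.1·0.2 = -0.21
V(3S_1 - 3S_2) = (3)²·V(S_1) + (-3)²·V(S_2) + 2·(3)·(-3)·cov(S_1,S_2)
= 9·4.41 + 9·0.04 + -18·-0.21 = 43.83

43.8300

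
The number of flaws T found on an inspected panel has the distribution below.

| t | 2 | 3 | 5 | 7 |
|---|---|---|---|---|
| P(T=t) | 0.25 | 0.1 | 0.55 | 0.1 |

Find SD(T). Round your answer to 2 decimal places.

1.58

E[T] = (2)(0.25) + (3)(0.1) + (5)(0.55) + (7)(0.1) = 4.25
E[T²] = (2)²(0.25) + (3)²(0.1) + (5)²(0.55) + (7)²(0.1) = 20.55
var(T) = E[T²] − (E[T])² = 20.55 − (4.25)² = 2.4875
SD(T) = √2.4875 ≈ 1.58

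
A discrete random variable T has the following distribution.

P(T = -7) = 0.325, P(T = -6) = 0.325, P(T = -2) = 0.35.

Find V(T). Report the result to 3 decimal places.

4.769

E[T] = (-7)(0.325) + (-6)(0.325) + (-2)(0.35) = -4.925
E[T²] = (-7)²(0.325) + (-6)²(0.325) + (-2)²(0.35) = 29.025
V(T) = E[T²] − (E[T])² = 29.025 − (-4.925)² = 4.769375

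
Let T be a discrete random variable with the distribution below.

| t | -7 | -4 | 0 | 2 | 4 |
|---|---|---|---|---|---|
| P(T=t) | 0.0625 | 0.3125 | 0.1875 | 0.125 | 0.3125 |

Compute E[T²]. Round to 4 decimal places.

13.5625

E[T²] = (-7)²(0.0625) + (-4)²(0.3125) + (0)²(0.1875) + (2)²(0.125) + (4)²(0.3125) = 13.5625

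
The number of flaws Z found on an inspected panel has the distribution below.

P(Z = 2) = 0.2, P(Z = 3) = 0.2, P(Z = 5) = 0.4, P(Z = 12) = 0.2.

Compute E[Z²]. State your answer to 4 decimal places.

E[Z²] = (2)²(0.2) + (3)²(0.2) + (5)²(0.4) + (12)²(0.2) = 41.4

41.4000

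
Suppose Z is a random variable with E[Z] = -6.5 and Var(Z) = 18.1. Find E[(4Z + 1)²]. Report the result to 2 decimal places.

E[4Z + 1] = 4·-6.5 + 1 = -25
Var(4Z + 1) = (4)²·18.1 = 289.6
E[(4Z + 1)²] = Var((4Z + 1)) + (E[(4Z + 1)])² = 289.6 + (-25)² = 914.6

914.60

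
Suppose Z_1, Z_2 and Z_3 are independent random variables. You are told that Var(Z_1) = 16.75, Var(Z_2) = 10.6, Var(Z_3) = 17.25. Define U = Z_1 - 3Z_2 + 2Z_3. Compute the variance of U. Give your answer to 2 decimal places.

By independence, Var(U) = (1)²Var(Z_1) + (-3)²Var(Z_2) + (2)²Var(Z_3)
= (1)²·16.75 + (-3)²·10.6 + (2)²·17.25 = 181.15

181.15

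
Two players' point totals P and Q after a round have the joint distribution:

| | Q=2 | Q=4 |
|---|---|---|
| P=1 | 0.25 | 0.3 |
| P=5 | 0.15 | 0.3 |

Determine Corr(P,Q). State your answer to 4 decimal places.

0.1231

E[P] = 2.8,  E[Q] = 3.2
E[PQ] = 9.2
cov(P,Q) = E[PQ] − E[P]E[Q] = 9.2 − (2.8)(3.2) = 0.24
V(P) = 3.96,  V(Q) = 0.96
ρ = 0.24 / √(3.96·0.96) ≈ 0.1231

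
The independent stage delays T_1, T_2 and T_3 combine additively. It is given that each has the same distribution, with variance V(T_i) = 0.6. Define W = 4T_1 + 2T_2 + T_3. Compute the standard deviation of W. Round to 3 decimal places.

By independence, V(W) = (4)²V(T_1) + (2)²V(T_2) + (1)²V(T_3)
= (4)²·0.6 + (2)²·0.6 + (1)²·0.6 = 12.6
SD(W) = √12.6 ≈ 3.550

3.550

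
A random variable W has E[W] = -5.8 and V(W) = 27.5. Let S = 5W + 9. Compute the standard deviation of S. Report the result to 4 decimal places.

26.2202

V(5W + 9) = (5)²·27.5 = 687.5
SD(S) = √687.5 ≈ 26.2202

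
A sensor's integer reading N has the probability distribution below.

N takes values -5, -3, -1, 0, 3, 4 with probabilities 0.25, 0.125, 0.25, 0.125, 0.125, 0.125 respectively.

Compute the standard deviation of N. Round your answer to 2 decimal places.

E[N] = (-5)(0.25) + (-3)(0.125) + (-1)(0.25) + (0)(0.125) + (3)(0.125) + (4)(0.125) = -1
E[N²] = (-5)²(0.25) + (-3)²(0.125) + (-1)²(0.25) + (0)²(0.125) + (3)²(0.125) + (4)²(0.125) = 10.75
Var(N) = E[N²] − (E[N])² = 10.75 − (-1)² = 9.75
SD(N) = √9.75 ≈ 3.12

3.12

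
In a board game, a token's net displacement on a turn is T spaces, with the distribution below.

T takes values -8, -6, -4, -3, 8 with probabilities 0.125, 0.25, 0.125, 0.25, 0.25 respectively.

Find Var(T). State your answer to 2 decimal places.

34.19

E[T] = (-8)(0.125) + (-6)(0.25) + (-4)(0.125) + (-3)(0.25) + (8)(0.25) = -1.75
E[T²] = (-8)²(0.125) + (-6)²(0.25) + (-4)²(0.125) + (-3)²(0.25) + (8)²(0.25) = 37.25
Var(T) = E[T²] − (E[T])² = 37.25 − (-1.75)² = 34.1875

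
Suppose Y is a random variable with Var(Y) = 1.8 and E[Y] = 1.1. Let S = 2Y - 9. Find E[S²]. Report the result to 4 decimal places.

E[2Y - 9] = 2·1.1 − 9 = -6.8
Var(2Y - 9) = (2)²·1.8 = 7.2
E[S²] = Var(S) + (E[S])² = 7.2 + (-6.8)² = 53.44

53.4400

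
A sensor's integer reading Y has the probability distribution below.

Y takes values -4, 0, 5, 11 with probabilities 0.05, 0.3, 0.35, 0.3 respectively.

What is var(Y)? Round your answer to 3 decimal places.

22.328

E[Y] = (-4)(0.05) + (0)(0.3) + (5)(0.35) + (11)(0.3) = 4.85
E[Y²] = (-4)²(0.05) + (0)²(0.3) + (5)²(0.35) + (11)²(0.3) = 45.85
var(Y) = E[Y²] − (E[Y])² = 45.85 − (4.85)² = 22.3275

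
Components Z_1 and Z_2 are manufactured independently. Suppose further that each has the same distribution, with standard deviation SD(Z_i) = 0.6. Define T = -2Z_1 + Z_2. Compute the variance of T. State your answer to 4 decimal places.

1.8000

Var(Z_i) = (0.6)² = 0.36
By independence, Var(T) = (-2)²Var(Z_1) + (1)²Var(Z_2)
= (-2)²·0.36 + (1)²·0.36 = 1.8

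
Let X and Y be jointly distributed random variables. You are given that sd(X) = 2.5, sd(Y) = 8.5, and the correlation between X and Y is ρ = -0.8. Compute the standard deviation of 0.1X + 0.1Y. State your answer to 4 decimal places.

Var(X) = (2.5)² = 6.25;  Var(Y) = (8.5)² = 72.25
cov(X,Y) = ρ·sd(X)·sd(Y) = -0.8·2.5·8.5 = -17
Var(0.1X + 0.1Y) = (0.1)²·Var(X) + (0.1)²·Var(Y) + 2·(0.1)·(0.1)·cov(X,Y)
= 0.01·6.25 + 0.01·72.25 + 0.02·-17 = 0.445
sd(0.1X + 0.1Y) = √0.445 ≈ 0.6671

0.6671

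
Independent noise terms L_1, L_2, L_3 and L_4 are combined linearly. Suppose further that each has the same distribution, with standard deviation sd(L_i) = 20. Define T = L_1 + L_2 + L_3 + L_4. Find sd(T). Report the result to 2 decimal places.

var(L_i) = (20)² = 400
By independence, var(T) = (1)²var(L_1) + (1)²var(L_2) + (1)²var(L_3) + (1)²var(L_4)
= (1)²·400 + (1)²·400 + (1)²·400 + (1)²·400 = 1600
sd(T) = √1600 ≈ 40.00

40.00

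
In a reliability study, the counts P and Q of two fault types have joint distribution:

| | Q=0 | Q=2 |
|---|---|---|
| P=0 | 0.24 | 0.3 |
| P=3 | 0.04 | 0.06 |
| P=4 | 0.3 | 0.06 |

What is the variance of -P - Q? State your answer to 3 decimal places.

E[P] = 1.74,  E[Q] = 0.84,  E[PQ] = 0.84
Var(P) = 6.66 − (1.74)² = 3.6324;  Var(Q) = 1.68 − (0.84)² = 0.9744
cov(P,Q) = 0.84 − (1.74)(0.84) = -0.6216
Var(-P - Q) = (-1)²·3.6324 + (-1)²·0.9744 + 2·(-1)·(-1)·-0.6216 = 3.3636

3.364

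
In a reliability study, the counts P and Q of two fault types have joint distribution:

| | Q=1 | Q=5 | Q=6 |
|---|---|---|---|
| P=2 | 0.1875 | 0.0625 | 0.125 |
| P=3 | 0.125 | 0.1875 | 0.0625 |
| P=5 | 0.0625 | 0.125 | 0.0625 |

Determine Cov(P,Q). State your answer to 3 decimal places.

E[P] = 3.125,  E[Q] = 3.75
E[PQ] = 12.125
Cov(P,Q) = E[PQ] − E[P]E[Q] = 12.125 − (3.125)(3.75) = 0.40625

0.406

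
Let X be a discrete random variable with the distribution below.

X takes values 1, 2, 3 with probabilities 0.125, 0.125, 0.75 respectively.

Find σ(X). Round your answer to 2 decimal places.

0.70

E[X] = (1)(0.125) + (2)(0.125) + (3)(0.75) = 2.625
E[X²] = (1)²(0.125) + (2)²(0.125) + (3)²(0.75) = 7.375
Var(X) = E[X²] − (E[X])² = 7.375 − (2.625)² = 0.484375
σ(X) = √0.484375 ≈ 0.70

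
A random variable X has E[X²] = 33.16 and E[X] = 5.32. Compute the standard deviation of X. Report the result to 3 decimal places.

2.204

Var(X) = 33.16 − (5.32)² = 4.8576
SD(X) = √4.8576 ≈ 2.204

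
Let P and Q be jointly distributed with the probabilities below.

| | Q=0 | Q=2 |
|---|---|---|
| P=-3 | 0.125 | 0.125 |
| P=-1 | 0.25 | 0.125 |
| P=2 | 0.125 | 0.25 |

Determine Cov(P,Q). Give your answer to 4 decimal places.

0.3750

E[P] = -0.375,  E[Q] = 1
E[PQ] = 0
Cov(P,Q) = E[PQ] − E[P]E[Q] = 0 − (-0.375)(1) = 0.375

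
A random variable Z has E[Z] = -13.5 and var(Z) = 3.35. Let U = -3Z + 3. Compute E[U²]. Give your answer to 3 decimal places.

E[-3Z + 3] = -3·-13.5 + 3 = 43.5
var(-3Z + 3) = (-3)²·3.35 = 30.15
E[U²] = var(U) + (E[U])² = 30.15 + (43.5)² = 1922.4

1922.400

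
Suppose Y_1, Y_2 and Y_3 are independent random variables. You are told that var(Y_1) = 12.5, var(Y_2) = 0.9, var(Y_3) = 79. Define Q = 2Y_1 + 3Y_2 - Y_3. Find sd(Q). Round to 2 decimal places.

By independence, var(Q) = (2)²var(Y_1) + (3)²var(Y_2) + (-1)²var(Y_3)
= (2)²·12.5 + (3)²·0.9 + (-1)²·79 = 137.1
sd(Q) = √137.1 ≈ 11.71

11.71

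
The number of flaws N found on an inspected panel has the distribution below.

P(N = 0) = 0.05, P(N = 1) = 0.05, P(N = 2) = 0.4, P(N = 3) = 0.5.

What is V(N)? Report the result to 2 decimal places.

E[N] = (0)(0.05) + (1)(0.05) + (2)(0.4) + (3)(0.5) = 2.35
E[N²] = (0)²(0.05) + (1)²(0.05) + (2)²(0.4) + (3)²(0.5) = 6.15
V(N) = E[N²] − (E[N])² = 6.15 − (2.35)² = 0.6275

0.63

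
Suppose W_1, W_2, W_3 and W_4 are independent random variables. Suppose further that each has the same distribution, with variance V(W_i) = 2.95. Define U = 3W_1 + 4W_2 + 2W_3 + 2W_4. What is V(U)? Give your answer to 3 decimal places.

By independence, V(U) = (3)²V(W_1) + (4)²V(W_2) + (2)²V(W_3) + (2)²V(W_4)
= (3)²·2.95 + (4)²·2.95 + (2)²·2.95 + (2)²·2.95 = 97.35

97.350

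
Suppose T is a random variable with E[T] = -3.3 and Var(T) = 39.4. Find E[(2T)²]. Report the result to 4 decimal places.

E[2T] = 2·-3.3 = -6.6
Var(2T) = (2)²·39.4 = 157.6
E[(2T)²] = Var((2T)) + (E[(2T)])² = 157.6 + (-6.6)² = 201.16

201.1600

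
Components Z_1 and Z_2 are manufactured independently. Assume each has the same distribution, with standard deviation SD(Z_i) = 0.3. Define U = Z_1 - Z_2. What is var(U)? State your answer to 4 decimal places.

0.1800

var(Z_i) = (0.3)² = 0.09
By independence, var(U) = (1)²var(Z_1) + (-1)²var(Z_2)
= (1)²·0.09 + (-1)²·0.09 = 0.18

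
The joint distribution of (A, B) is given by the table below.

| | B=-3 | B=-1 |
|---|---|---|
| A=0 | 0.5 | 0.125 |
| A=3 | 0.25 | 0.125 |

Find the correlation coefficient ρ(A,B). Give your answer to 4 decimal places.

E[A] = 1.125,  E[B] = -2.5
E[AB] = -2.625
Cov(A,B) = E[AB] − E[A]E[B] = -2.625 − (1.125)(-2.5) = 0.1875
Var(A) = 2.109375,  Var(B) = 0.75
ρ = 0.1875 / √(2.109375·0.75) ≈ 0.1491

0.1491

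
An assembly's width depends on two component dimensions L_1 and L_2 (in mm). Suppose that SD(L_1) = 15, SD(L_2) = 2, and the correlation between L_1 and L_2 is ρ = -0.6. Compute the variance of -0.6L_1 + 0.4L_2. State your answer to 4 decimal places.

Var(L_1) = (15)² = 225;  Var(L_2) = (2)² = 4
cov(L_1,L_2) = ρ·SD(L_1)·SD(L_2) = -0.6·15·2 = -18
Var(-0.6L_1 + 0.4L_2) = (-0.6)²·Var(L_1) + (0.4)²·Var(L_2) + 2·(-0.6)·(0.4)·cov(L_1,L_2)
= 0.36·225 + 0.16·4 + -0.48·-18 = 90.28

90.2800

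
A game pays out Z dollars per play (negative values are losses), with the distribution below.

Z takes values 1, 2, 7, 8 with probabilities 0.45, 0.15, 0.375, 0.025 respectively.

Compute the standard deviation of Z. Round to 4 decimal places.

E[Z] = (1)(0.45) + (2)(0.15) + (7)(0.375) + (8)(0.025) = 3.575
E[Z²] = (1)²(0.45) + (2)²(0.15) + (7)²(0.375) + (8)²(0.025) = 21.025
var(Z) = E[Z²] − (E[Z])² = 21.025 − (3.575)² = 8.244375
sd(Z) = √8.244375 ≈ 2.8713

2.8713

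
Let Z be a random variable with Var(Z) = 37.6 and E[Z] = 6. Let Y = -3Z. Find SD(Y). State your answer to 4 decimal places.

18.3957

Var(-3Z) = (-3)²·37.6 = 338.4
SD(Y) = √338.4 ≈ 18.3957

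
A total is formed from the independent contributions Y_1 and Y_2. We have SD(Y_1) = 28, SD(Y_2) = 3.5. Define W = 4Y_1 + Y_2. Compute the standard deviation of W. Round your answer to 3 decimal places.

var(Y_1) = 784, var(Y_2) = 12.25
By independence, var(W) = (4)²var(Y_1) + (1)²var(Y_2)
= (4)²·784 + (1)²·12.25 = 12556.25
SD(W) = √12556.25 ≈ 112.055

112.055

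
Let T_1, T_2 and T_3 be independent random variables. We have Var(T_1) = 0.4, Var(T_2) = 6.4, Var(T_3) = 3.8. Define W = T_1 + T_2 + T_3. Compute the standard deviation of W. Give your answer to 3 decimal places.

3.256

By independence, Var(W) = (1)²Var(T_1) + (1)²Var(T_2) + (1)²Var(T_3)
= (1)²·0.4 + (1)²·6.4 + (1)²·3.8 = 10.6
sd(W) = √10.6 ≈ 3.256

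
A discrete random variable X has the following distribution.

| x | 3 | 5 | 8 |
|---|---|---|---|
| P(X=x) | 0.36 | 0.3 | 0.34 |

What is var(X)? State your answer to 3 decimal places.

4.410

E[X] = (3)(0.36) + (5)(0.3) + (8)(0.34) = 5.3
E[X²] = (3)²(0.36) + (5)²(0.3) + (8)²(0.34) = 32.5
var(X) = E[X²] − (E[X])² = 32.5 − (5.3)² = 4.41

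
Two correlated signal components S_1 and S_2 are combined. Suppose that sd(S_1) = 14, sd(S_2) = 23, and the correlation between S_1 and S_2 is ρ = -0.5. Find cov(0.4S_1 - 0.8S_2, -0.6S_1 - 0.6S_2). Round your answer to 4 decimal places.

var(S_1) = (14)² = 196;  var(S_2) = (23)² = 529
cov(S_1,S_2) = ρ·sd(S_1)·sd(S_2) = -0.5·14·23 = -161
cov(0.4S_1 - 0.8S_2, -0.6S_1 - 0.6S_2) = (0.4)(-0.6)var(S_1) + (-0.8)(-0.6)var(S_2) + [(0.4)(-0.6) + (-0.8)(-0.6)]cov(S_1,S_2)
= -0.24·196 + 0.48·529 + 0.24·-161 = 168.24

168.2400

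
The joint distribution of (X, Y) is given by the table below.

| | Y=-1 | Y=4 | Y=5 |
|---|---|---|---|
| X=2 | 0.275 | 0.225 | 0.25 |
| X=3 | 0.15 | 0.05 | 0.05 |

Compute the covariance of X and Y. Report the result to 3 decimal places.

E[X] = 2.25,  E[Y] = 2.175
E[XY] = 4.65
Cov(X,Y) = E[XY] − E[X]E[Y] = 4.65 − (2.25)(2.175) = -0.24375

-0.244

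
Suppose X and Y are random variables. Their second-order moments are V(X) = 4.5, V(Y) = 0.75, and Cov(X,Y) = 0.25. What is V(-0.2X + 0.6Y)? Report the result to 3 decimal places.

V(-0.2X + 0.6Y) = (-0.2)²·V(X) + (0.6)²·V(Y) + 2·(-0.2)·(0.6)·Cov(X,Y)
= 0.04·4.5 + 0.36·0.75 + -0.24·0.25 = 0.39

0.390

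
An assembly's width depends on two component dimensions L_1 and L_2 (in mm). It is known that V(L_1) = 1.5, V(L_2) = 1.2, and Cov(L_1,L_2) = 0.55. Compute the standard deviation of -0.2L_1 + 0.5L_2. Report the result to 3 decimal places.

V(-0.2L_1 + 0.5L_2) = (-0.2)²·V(L_1) + (0.5)²·V(L_2) + 2·(-0.2)·(0.5)·Cov(L_1,L_2)
= 0.04·1.5 + 0.25·1.2 + -0.2·0.55 = 0.25
sd(-0.2L_1 + 0.5L_2) = √0.25 ≈ 0.500

0.500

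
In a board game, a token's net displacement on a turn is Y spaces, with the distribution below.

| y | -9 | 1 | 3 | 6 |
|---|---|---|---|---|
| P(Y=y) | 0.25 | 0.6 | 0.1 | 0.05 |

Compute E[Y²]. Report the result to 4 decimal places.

23.5500

E[Y²] = (-9)²(0.25) + (1)²(0.6) + (3)²(0.1) + (6)²(0.05) = 23.55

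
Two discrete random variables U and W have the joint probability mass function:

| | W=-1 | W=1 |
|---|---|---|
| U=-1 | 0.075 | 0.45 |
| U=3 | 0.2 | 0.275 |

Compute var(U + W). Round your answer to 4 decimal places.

3.6775

E[U] = 0.9,  E[W] = 0.45,  E[UW] = -0.15
var(U) = 4.8 − (0.9)² = 3.99;  var(W) = 1 − (0.45)² = 0.7975
cov(U,W) = -0.15 − (0.9)(0.45) = -0.555
var(U + W) = (1)²·3.99 + (1)²·0.7975 + 2·(1)·(1)·-0.555 = 3.6775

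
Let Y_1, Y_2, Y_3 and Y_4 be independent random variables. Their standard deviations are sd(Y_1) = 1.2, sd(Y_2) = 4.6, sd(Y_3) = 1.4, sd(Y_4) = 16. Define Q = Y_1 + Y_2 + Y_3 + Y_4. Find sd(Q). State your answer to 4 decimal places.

Var(Y_1) = 1.44, Var(Y_2) = 21.16, Var(Y_3) = 1.96, Var(Y_4) = 256
By independence, Var(Q) = (1)²Var(Y_1) + (1)²Var(Y_2) + (1)²Var(Y_3) + (1)²Var(Y_4)
= (1)²·1.44 + (1)²·21.16 + (1)²·1.96 + (1)²·256 = 280.56
sd(Q) = √280.56 ≈ 16.7499

16.7499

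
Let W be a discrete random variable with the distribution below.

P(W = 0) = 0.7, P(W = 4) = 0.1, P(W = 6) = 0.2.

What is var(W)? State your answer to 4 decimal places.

6.2400

E[W] = (0)(0.7) + (4)(0.1) + (6)(0.2) = 1.6
E[W²] = (0)²(0.7) + (4)²(0.1) + (6)²(0.2) = 8.8
var(W) = E[W²] − (E[W])² = 8.8 − (1.6)² = 6.24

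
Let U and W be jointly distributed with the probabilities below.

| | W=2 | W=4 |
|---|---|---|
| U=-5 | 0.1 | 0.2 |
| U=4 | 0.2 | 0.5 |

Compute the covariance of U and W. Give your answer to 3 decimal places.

0.180

E[U] = 1.3,  E[W] = 3.4
E[UW] = 4.6
cov(U,W) = E[UW] − E[U]E[W] = 4.6 − (1.3)(3.4) = 0.18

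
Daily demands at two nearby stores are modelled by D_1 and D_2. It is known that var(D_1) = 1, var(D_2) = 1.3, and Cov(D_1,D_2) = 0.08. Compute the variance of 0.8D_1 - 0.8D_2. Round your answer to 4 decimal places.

var(0.8D_1 - 0.8D_2) = (0.8)²·var(D_1) + (-0.8)²·var(D_2) + 2·(0.8)·(-0.8)·Cov(D_1,D_2)
= 0.64·1 + 0.64·1.3 + -1.28·0.08 = 1.3696

1.3696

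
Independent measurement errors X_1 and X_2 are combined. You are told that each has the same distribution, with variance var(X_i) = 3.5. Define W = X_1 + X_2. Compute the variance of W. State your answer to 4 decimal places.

7.0000

By independence, var(W) = (1)²var(X_1) + (1)²var(X_2)
= (1)²·3.5 + (1)²·3.5 = 7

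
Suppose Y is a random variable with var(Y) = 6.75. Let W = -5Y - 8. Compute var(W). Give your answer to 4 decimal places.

var(-5Y - 8) = (-5)²·var(Y) = 25·6.75 = 168.75

168.7500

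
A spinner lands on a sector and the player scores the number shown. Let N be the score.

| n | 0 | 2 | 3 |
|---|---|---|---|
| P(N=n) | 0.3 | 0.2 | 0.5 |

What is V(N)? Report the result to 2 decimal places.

1.69

E[N] = (0)(0.3) + (2)(0.2) + (3)(0.5) = 1.9
E[N²] = (0)²(0.3) + (2)²(0.2) + (3)²(0.5) = 5.3
V(N) = E[N²] − (E[N])² = 5.3 − (1.9)² = 1.69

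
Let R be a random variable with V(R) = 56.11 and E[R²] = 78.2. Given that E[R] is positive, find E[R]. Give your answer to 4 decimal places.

4.7000

(E[R])² = E[R²] − V(R) = 78.2 − 56.11 = 22.09
E[R] = √22.09 = 4.7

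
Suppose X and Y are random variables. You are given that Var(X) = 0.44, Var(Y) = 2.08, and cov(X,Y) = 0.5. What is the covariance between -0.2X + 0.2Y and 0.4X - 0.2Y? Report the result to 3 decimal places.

-0.058

cov(-0.2X + 0.2Y, 0.4X - 0.2Y) = (-0.2)(0.4)Var(X) + (0.2)(-0.2)Var(Y) + [(-0.2)(-0.2) + (0.2)(0.4)]cov(X,Y)
= -0.08·0.44 + -0.04·2.08 + 0.12·0.5 = -0.0584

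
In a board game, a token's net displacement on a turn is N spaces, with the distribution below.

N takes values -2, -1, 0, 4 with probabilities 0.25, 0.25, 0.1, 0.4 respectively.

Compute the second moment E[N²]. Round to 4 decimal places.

E[N²] = (-2)²(0.25) + (-1)²(0.25) + (0)²(0.1) + (4)²(0.4) = 7.65

7.6500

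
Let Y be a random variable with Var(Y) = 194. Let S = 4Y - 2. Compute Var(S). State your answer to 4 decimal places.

Var(4Y - 2) = (4)²·Var(Y) = 16·194 = 3104

3104.0000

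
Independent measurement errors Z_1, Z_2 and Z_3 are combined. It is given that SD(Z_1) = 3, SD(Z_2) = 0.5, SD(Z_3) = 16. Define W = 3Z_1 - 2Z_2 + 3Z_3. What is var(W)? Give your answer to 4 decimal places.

2386.0000

var(Z_1) = 9, var(Z_2) = 0.25, var(Z_3) = 256
By independence, var(W) = (3)²var(Z_1) + (-2)²var(Z_2) + (3)²var(Z_3)
= (3)²·9 + (-2)²·0.25 + (3)²·256 = 2386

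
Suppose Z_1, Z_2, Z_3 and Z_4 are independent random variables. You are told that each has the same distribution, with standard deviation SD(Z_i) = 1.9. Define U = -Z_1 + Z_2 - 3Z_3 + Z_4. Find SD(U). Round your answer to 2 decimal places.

Var(Z_i) = (1.9)² = 3.61
By independence, Var(U) = (-1)²Var(Z_1) + (1)²Var(Z_2) + (-3)²Var(Z_3) + (1)²Var(Z_4)
= (-1)²·3.61 + (1)²·3.61 + (-3)²·3.61 + (1)²·3.61 = 43.32
SD(U) = √43.32 ≈ 6.58

6.58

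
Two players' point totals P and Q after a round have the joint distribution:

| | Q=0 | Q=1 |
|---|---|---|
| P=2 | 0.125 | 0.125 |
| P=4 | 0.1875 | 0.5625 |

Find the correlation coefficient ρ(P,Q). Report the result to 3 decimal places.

E[P] = 3.5,  E[Q] = 0.6875
E[PQ] = 2.5
Cov(P,Q) = E[PQ] − E[P]E[Q] = 2.5 − (3.5)(0.6875) = 0.09375
var(P) = 0.75,  var(Q) = 0.21484375
ρ = 0.09375 / √(0.75·0.21484375) ≈ 0.234

0.234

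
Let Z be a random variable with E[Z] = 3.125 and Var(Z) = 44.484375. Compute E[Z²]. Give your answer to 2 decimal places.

E[Z²] = Var(Z) + (E[Z])² = 44.484375 + (3.125)² = 54.25

54.25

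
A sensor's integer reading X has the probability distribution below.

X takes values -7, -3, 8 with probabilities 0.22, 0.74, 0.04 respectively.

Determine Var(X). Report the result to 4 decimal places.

8.1664

E[X] = (-7)(0.22) + (-3)(0.74) + (8)(0.04) = -3.44
E[X²] = (-7)²(0.22) + (-3)²(0.74) + (8)²(0.04) = 20
Var(X) = E[X²] − (E[X])² = 20 − (-3.44)² = 8.1664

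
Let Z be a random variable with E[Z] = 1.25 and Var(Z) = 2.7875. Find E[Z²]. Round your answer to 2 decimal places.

E[Z²] = Var(Z) + (E[Z])² = 2.7875 + (1.25)² = 4.35

4.35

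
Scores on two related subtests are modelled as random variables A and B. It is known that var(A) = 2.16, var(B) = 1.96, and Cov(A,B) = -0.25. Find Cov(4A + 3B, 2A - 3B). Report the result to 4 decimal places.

1.1400

Cov(4A + 3B, 2A - 3B) = (4)(2)var(A) + (3)(-3)var(B) + [(4)(-3) + (3)(2)]Cov(A,B)
= 8·2.16 + -9·1.96 + -6·-0.25 = 1.14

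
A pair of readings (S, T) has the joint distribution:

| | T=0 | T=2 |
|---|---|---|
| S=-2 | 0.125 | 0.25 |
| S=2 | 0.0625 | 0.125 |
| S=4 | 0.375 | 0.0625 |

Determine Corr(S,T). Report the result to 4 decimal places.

-0.4470

E[S] = 1.375,  E[T] = 0.875
E[ST] = 0
Cov(S,T) = E[ST] − E[S]E[T] = 0 − (1.375)(0.875) = -1.203125
Var(S) = 7.359375,  Var(T) = 0.984375
ρ = -1.203125 / √(7.359375·0.984375) ≈ -0.4470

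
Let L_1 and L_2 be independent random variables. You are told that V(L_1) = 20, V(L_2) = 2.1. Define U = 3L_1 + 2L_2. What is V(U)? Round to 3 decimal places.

By independence, V(U) = (3)²V(L_1) + (2)²V(L_2)
= (3)²·20 + (2)²·2.1 = 188.4

188.400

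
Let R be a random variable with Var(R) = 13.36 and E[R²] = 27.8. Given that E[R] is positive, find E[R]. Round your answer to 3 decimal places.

3.800

(E[R])² = E[R²] − Var(R) = 27.8 − 13.36 = 14.44
E[R] = √14.44 = 3.8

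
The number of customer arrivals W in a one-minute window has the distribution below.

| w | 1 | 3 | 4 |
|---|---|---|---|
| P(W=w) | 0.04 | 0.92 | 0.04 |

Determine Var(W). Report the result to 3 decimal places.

E[W] = (1)(0.04) + (3)(0.92) + (4)(0.04) = 2.96
E[W²] = (1)²(0.04) + (3)²(0.92) + (4)²(0.04) = 8.96
Var(W) = E[W²] − (E[W])² = 8.96 − (2.96)² = 0.1984

0.198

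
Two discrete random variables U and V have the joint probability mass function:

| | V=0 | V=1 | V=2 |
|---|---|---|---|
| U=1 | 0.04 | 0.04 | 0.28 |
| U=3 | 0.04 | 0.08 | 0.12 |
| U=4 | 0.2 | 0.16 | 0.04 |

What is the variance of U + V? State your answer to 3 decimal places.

1.254

E[U] = 2.68,  E[V] = 1.16,  E[UV] = 2.52
var(U) = 8.92 − (2.68)² = 1.7376;  var(V) = 2.04 − (1.16)² = 0.6944
Cov(U,V) = 2.52 − (2.68)(1.16) = -0.5888
var(U + V) = (1)²·1.7376 + (1)²·0.6944 + 2·(1)·(1)·-0.5888 = 1.2544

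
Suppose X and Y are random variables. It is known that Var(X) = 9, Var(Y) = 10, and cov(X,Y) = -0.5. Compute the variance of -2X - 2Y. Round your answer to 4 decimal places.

Var(-2X - 2Y) = (-2)²·Var(X) + (-2)²·Var(Y) + 2·(-2)·(-2)·cov(X,Y)
= 4·9 + 4·10 + 8·-0.5 = 72

72.0000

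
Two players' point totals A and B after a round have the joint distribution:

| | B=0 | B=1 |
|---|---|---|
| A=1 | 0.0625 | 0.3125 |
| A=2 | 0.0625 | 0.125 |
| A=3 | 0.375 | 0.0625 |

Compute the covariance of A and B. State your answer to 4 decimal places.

-0.2813

E[A] = 2.0625,  E[B] = 0.5
E[AB] = 0.75
Cov(A,B) = E[AB] − E[A]E[B] = 0.75 − (2.0625)(0.5) = -0.28125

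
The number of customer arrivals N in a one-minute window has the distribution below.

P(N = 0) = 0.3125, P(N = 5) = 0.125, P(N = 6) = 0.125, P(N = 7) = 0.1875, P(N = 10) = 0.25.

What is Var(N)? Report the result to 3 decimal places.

14.902

E[N] = (0)(0.3125) + (5)(0.125) + (6)(0.125) + (7)(0.1875) + (10)(0.25) = 5.1875
E[N²] = (0)²(0.3125) + (5)²(0.125) + (6)²(0.125) + (7)²(0.1875) + (10)²(0.25) = 41.8125
Var(N) = E[N²] − (E[N])² = 41.8125 − (5.1875)² = 14.90234375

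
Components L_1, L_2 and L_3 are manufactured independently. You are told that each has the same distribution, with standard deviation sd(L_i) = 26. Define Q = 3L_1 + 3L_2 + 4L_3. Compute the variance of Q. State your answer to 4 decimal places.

22984.0000

var(L_i) = (26)² = 676
By independence, var(Q) = (3)²var(L_1) + (3)²var(L_2) + (4)²var(L_3)
= (3)²·676 + (3)²·676 + (4)²·676 = 22984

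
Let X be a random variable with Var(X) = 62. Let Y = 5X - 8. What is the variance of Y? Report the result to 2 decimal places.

1550.00

Var(5X - 8) = (5)²·Var(X) = 25·62 = 1550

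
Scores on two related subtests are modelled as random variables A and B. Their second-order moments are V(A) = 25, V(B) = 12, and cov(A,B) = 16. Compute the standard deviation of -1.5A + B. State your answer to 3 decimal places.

4.500

V(-1.5A + B) = (-1.5)²·V(A) + (1)²·V(B) + 2·(-1.5)·(1)·cov(A,B)
= 2.25·25 + 1·12 + -3·16 = 20.25
σ(-1.5A + B) = √20.25 ≈ 4.500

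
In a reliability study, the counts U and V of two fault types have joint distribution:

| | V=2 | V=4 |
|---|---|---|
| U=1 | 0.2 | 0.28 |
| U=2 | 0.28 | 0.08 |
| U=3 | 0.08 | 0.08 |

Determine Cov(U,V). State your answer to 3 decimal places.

-0.118

E[U] = 1.68,  E[V] = 2.88
E[UV] = 4.72
Cov(U,V) = E[UV] − E[U]E[V] = 4.72 − (1.68)(2.88) = -0.1184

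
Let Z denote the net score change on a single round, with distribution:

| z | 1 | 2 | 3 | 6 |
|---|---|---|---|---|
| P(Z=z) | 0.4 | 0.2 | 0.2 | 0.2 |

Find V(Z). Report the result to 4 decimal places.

3.4400

E[Z] = (1)(0.4) + (2)(0.2) + (3)(0.2) + (6)(0.2) = 2.6
E[Z²] = (1)²(0.4) + (2)²(0.2) + (3)²(0.2) + (6)²(0.2) = 10.2
V(Z) = E[Z²] − (E[Z])² = 10.2 − (2.6)² = 3.44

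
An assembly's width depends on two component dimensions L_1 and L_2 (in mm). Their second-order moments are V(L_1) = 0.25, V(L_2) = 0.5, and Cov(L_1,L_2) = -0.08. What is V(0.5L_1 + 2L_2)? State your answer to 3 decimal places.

V(0.5L_1 + 2L_2) = (0.5)²·V(L_1) + (2)²·V(L_2) + 2·(0.5)·(2)·Cov(L_1,L_2)
= 0.25·0.25 + 4·0.5 + 2·-0.08 = 1.9025

1.903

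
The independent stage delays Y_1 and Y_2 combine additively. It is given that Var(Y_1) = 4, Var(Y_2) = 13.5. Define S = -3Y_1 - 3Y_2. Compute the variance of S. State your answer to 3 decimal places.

157.500

By independence, Var(S) = (-3)²Var(Y_1) + (-3)²Var(Y_2)
= (-3)²·4 + (-3)²·13.5 = 157.5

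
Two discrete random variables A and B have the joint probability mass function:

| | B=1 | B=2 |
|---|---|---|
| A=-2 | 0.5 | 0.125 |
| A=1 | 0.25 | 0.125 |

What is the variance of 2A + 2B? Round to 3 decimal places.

E[A] = -0.875,  E[B] = 1.25,  E[AB] = -1
V(A) = 2.875 − (-0.875)² = 2.109375;  V(B) = 1.75 − (1.25)² = 0.1875
cov(A,B) = -1 − (-0.875)(1.25) = 0.09375
V(2A + 2B) = (2)²·2.109375 + (2)²·0.1875 + 2·(2)·(2)·0.09375 = 9.9375

9.938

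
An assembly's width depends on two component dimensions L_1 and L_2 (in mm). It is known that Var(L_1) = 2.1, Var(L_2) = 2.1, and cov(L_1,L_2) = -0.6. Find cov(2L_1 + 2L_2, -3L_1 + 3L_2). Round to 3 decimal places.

0.000

cov(2L_1 + 2L_2, -3L_1 + 3L_2) = (2)(-3)Var(L_1) + (2)(3)Var(L_2) + [(2)(3) + (2)(-3)]cov(L_1,L_2)
= -6·2.1 + 6·2.1 + 0·-0.6 = 0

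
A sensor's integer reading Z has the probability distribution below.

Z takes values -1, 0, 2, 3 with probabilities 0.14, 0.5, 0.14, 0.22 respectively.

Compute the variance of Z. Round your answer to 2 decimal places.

2.04

E[Z] = (-1)(0.14) + (0)(0.5) + (2)(0.14) + (3)(0.22) = 0.8
E[Z²] = (-1)²(0.14) + (0)²(0.5) + (2)²(0.14) + (3)²(0.22) = 2.68
Var(Z) = E[Z²] − (E[Z])² = 2.68 − (0.8)² = 2.04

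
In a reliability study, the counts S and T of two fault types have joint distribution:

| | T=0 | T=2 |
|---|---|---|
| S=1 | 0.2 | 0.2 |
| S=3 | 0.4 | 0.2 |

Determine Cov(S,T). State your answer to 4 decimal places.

E[S] = 2.2,  E[T] = 0.8
E[ST] = 1.6
Cov(S,T) = E[ST] − E[S]E[T] = 1.6 − (2.2)(0.8) = -0.16

-0.1600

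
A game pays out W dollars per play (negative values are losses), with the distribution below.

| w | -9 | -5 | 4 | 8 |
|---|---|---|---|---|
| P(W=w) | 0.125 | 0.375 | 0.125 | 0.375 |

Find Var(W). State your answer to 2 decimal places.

45.25

E[W] = (-9)(0.125) + (-5)(0.375) + (4)(0.125) + (8)(0.375) = 0.5
E[W²] = (-9)²(0.125) + (-5)²(0.375) + (4)²(0.125) + (8)²(0.375) = 45.5
Var(W) = E[W²] − (E[W])² = 45.5 − (0.5)² = 45.25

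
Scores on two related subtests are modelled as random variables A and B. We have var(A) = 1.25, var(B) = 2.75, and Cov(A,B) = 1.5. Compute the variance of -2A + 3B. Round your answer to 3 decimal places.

11.750

var(-2A + 3B) = (-2)²·var(A) + (3)²·var(B) + 2·(-2)·(3)·Cov(A,B)
= 4·1.25 + 9·2.75 + -12·1.5 = 11.75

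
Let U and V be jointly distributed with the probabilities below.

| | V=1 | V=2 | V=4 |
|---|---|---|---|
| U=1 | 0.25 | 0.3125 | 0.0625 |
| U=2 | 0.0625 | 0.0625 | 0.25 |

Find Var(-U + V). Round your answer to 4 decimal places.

E[U] = 1.375,  E[V] = 2.3125,  E[UV] = 3.5
Var(U) = 2.125 − (1.375)² = 0.234375;  Var(V) = 6.8125 − (2.3125)² = 1.46484375
Cov(U,V) = 3.5 − (1.375)(2.3125) = 0.3203125
Var(-U + V) = (-1)²·0.234375 + (1)²·1.46484375 + 2·(-1)·(1)·0.3203125 = 1.05859375

1.0586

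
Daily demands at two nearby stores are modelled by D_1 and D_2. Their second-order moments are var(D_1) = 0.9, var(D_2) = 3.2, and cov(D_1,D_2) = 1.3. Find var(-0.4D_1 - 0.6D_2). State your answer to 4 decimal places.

1.9200

var(-0.4D_1 - 0.6D_2) = (-0.4)²·var(D_1) + (-0.6)²·var(D_2) + 2·(-0.4)·(-0.6)·cov(D_1,D_2)
= 0.16·0.9 + 0.36·3.2 + 0.48·1.3 = 1.92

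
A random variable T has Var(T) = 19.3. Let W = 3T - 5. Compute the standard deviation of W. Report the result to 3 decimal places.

Var(3T - 5) = (3)²·19.3 = 173.7
σ(W) = √173.7 ≈ 13.180

13.180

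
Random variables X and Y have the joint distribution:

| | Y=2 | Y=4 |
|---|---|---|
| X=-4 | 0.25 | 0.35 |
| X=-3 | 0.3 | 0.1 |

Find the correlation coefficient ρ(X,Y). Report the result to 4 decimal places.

E[X] = -3.6,  E[Y] = 2.9
E[XY] = -10.6
cov(X,Y) = E[XY] − E[X]E[Y] = -10.6 − (-3.6)(2.9) = -0.16
Var(X) = 0.24,  Var(Y) = 0.99
ρ = -0.16 / √(0.24·0.99) ≈ -0.3282

-0.3282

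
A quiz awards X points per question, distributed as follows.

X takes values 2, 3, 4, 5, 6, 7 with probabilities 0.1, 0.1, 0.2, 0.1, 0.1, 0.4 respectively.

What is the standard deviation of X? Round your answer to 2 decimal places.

E[X] = (2)(0.1) + (3)(0.1) + (4)(0.2) + (5)(0.1) + (6)(0.1) + (7)(0.4) = 5.2
E[X²] = (2)²(0.1) + (3)²(0.1) + (4)²(0.2) + (5)²(0.1) + (6)²(0.1) + (7)²(0.4) = 30.2
Var(X) = E[X²] − (E[X])² = 30.2 − (5.2)² = 3.16
sd(X) = √3.16 ≈ 1.78

1.78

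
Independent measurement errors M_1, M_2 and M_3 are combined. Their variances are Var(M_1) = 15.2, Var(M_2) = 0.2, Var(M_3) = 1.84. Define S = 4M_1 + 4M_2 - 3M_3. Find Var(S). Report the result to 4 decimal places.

262.9600

By independence, Var(S) = (4)²Var(M_1) + (4)²Var(M_2) + (-3)²Var(M_3)
= (4)²·15.2 + (4)²·0.2 + (-3)²·1.84 = 262.96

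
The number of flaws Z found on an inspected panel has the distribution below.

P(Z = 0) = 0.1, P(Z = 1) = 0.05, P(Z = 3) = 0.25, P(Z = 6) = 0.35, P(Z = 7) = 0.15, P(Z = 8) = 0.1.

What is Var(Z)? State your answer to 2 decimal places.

6.09

E[Z] = (0)(0.1) + (1)(0.05) + (3)(0.25) + (6)(0.35) + (7)(0.15) + (8)(0.1) = 4.75
E[Z²] = (0)²(0.1) + (1)²(0.05) + (3)²(0.25) + (6)²(0.35) + (7)²(0.15) + (8)²(0.1) = 28.65
Var(Z) = E[Z²] − (E[Z])² = 28.65 − (4.75)² = 6.0875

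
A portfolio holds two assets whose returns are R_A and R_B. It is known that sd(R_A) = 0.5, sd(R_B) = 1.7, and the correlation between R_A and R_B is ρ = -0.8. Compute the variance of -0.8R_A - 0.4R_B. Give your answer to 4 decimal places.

var(R_A) = (0.5)² = 0.25;  var(R_B) = (1.7)² = 2.89
cov(R_A,R_B) = ρ·sd(R_A)·sd(R_B) = -0.8·0.5·1.7 = -0.68
var(-0.8R_A - 0.4R_B) = (-0.8)²·var(R_A) + (-0.4)²·var(R_B) + 2·(-0.8)·(-0.4)·cov(R_A,R_B)
= 0.64·0.25 + 0.16·2.89 + 0.64·-0.68 = 0.1872

0.1872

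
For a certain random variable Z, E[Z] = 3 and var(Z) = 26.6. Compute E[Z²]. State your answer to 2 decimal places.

35.60

E[Z²] = var(Z) + (E[Z])² = 26.6 + (3)² = 35.6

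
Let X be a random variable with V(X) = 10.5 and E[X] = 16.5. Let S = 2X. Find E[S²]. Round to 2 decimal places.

1131.00

E[2X] = 2·16.5 = 33
V(2X) = (2)²·10.5 = 42
E[S²] = V(S) + (E[S])² = 42 + (33)² = 1131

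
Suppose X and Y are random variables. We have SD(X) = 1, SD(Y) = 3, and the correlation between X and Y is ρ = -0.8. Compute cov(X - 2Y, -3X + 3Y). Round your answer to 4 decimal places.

V(X) = (1)² = 1;  V(Y) = (3)² = 9
cov(X,Y) = ρ·SD(X)·SD(Y) = -0.8·1·3 = -2.4
cov(X - 2Y, -3X + 3Y) = (1)(-3)V(X) + (-2)(3)V(Y) + [(1)(3) + (-2)(-3)]cov(X,Y)
= -3·1 + -6·9 + 9·-2.4 = -78.6

-78.6000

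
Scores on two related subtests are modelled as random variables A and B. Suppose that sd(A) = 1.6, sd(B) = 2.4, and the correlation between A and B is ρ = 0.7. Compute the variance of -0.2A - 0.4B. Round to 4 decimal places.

1.4541

var(A) = (1.6)² = 2.56;  var(B) = (2.4)² = 5.76
cov(A,B) = ρ·sd(A)·sd(B) = 0.7·1.6·2.4 = 2.688
var(-0.2A - 0.4B) = (-0.2)²·var(A) + (-0.4)²·var(B) + 2·(-0.2)·(-0.4)·cov(A,B)
= 0.04·2.56 + 0.16·5.76 + 0.16·2.688 = 1.45408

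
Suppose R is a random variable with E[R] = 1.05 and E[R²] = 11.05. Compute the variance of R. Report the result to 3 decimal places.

9.948

var(R) = 11.05 − (1.05)² = 9.9475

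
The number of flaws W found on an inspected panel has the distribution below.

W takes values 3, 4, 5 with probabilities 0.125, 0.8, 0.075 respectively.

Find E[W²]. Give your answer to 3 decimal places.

15.800

E[W²] = (3)²(0.125) + (4)²(0.8) + (5)²(0.075) = 15.8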